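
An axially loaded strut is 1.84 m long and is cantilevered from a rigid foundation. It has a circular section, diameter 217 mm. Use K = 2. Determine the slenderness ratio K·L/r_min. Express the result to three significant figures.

For a solid circle r = d/4 = 217/4 = 54.25 mm
L_e = K·L = 2 × 1.84 m = 3.680 m = 3680.0 mm
λ = L_e / r_min = 3680.0 / 54.25 = 67.8

λ ≈ 67.8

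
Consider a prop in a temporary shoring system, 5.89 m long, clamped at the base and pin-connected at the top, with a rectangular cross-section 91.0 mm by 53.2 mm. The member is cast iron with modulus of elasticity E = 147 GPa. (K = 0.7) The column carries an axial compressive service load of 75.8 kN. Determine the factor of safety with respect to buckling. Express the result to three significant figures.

n ≈ 1.29

Buckling occurs about the weak axis: I_min = h·b³/12 with b = 53.2 mm (the shorter side).
I_min = 91.0×53.2³/12 = 1.142×10^6 mm⁴
I = 1.142×10^6 mm⁴ = 1.142×10^-6 m⁴
Effective length L_e = K·L = 0.7 × 5.89 = 4.123 m
P_cr = π²EI / L_e² = π² × 147×10⁹ × 1.142×10^-6 / 4.123² = 9.745×10^4 N
Factor of safety n = P_cr / P = 97.451 / 75.8 = 1.29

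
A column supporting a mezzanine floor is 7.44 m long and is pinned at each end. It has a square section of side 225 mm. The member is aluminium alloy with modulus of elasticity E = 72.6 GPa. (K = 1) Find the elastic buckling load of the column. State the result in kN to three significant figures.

P_cr ≈ 2760 kN

I = a⁴/12 = 225⁴/12 = 2.136×10^8 mm⁴
I = 2.136×10^8 mm⁴ = 2.136×10^-4 m⁴
Effective length L_e = K·L = 1 × 7.44 = 7.440 m
P_cr = π²EI / L_e² = π² × 72.6×10⁹ × 2.136×10^-4 / 7.440² = 2.765×10^6 N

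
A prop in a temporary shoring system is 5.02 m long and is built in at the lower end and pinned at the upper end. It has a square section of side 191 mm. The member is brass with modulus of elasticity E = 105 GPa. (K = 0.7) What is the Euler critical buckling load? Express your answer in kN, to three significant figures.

P_cr ≈ 9310 kN

I = a⁴/12 = 191⁴/12 = 1.109×10^8 mm⁴
I = 1.109×10^8 mm⁴ = 1.109×10^-4 m⁴
Effective length L_e = K·L = 0.7 × 5.02 = 3.514 m
P_cr = π²EI / L_e² = π² × 105×10⁹ × 1.109×10^-4 / 3.514² = 9.308×10^6 N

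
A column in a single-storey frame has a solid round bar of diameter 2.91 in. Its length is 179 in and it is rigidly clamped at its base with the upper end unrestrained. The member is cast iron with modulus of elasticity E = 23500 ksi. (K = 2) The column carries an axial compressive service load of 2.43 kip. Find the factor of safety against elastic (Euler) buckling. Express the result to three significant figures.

n ≈ 2.62

I = πd⁴/64 = π×2.91⁴/64 = 3.520 in⁴
Effective length L_e = K·L = 2 × 179 = 358.0 in
P_cr = π²EI / L_e² = π² × 23500×10³ × 3.520 / 358.0² = 6.370×10^3 lb
Factor of safety n = P_cr / P = 6.3701 / 2.43 = 2.62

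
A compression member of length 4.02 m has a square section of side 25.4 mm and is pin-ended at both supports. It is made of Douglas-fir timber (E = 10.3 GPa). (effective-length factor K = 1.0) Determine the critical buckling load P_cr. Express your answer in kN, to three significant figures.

I = a⁴/12 = 25.4⁴/12 = 3.469×10^4 mm⁴
I = 3.469×10^4 mm⁴ = 3.469×10^-8 m⁴
Effective length L_e = K·L = 1 × 4.02 = 4.020 m
P_cr = π²EI / L_e² = π² × 10.3×10⁹ × 3.469×10^-8 / 4.020² = 218.2 N

P_cr ≈ 0.218 kN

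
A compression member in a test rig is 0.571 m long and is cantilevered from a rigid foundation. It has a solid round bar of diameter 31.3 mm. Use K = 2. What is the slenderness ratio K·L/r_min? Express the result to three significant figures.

I = πd⁴/64 = π×31.3⁴/64 = 4.711×10^4 mm⁴
A = 769.4 mm²;  r_min = √(I/A) = √(4.711×10^4/769.4) = 7.825 mm
L_e = K·L = 2 × 0.571 m = 1.142 m = 1142.0 mm
λ = L_e / r_min = 1142.0 / 7.825 = 146

λ ≈ 146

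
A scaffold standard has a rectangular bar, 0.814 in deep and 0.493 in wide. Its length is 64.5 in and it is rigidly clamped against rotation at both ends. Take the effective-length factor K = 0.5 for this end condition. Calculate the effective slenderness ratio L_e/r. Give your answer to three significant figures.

λ ≈ 227

Buckling occurs about the weak axis: I_min = h·b³/12 with b = 0.493 in (the shorter side).
I_min = 0.814×0.493³/12 = 8.128×10^-3 in⁴
A = 0.4013 in²;  r_min = √(I/A) = √(8.128×10^-3/0.4013) = 0.1423 in
L_e = K·L = 0.5 × 64.5 = 32.25 in
λ = L_e / r_min = 32.250 / 0.1423 = 227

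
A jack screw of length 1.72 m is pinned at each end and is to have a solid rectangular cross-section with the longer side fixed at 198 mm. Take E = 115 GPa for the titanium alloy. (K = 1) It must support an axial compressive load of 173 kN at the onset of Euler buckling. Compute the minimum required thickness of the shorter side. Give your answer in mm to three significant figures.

b ≈ 30.1 mm

L_e = K·L = 1 × 1.72 = 1.720 m
Required I = P_cr·L_e²/(π²E) = 1.730×10^5 × 1.720² / (π² × 1.15×10^11) = 4.509×10^-7 m⁴
I_req = 4.509×10^5 mm⁴
Rectangle, weak axis: I_min = h·b³/12 with h = 198 mm fixed  ⇒  b = (12I/h)^(1/3) = 30.1 mm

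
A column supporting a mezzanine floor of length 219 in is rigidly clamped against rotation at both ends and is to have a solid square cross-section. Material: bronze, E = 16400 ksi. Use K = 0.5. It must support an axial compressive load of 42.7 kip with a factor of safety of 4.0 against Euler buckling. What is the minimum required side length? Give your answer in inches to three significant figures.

a ≈ 3.51 in

Required P_cr = n·P = 4.0 × 42.7 = 170.8 kip
L_e = K·L = 0.5 × 219 = 109.5 in
Required I = P_cr·L_e²/(π²E) = 1.708×10^5 × 109.5² / (π² × 1.64×10^7) = 12.65 in⁴
Solid square: I = a⁴/12  ⇒  a = (12I)^(1/4) = (12×12.65)^(1/4) = 3.51 in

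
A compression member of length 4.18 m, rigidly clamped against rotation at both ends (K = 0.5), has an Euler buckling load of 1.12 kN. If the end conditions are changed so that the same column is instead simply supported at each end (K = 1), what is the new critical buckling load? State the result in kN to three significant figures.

P_cr ∝ 1/K², so P_cr,new = P_cr,old × (K_old/K_new)² = 1.12 × (0.5/1)²
= 1.12 × 0.2500 = 0.280 kN

P_cr ≈ 0.280 kN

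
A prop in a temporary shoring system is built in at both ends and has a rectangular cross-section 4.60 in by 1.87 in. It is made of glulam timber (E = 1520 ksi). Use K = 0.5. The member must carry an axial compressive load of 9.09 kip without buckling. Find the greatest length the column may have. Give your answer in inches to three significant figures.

Buckling occurs about the weak axis: I_min = h·b³/12 with b = 1.87 in (the shorter side).
I_min = 4.60×1.87³/12 = 2.507 in⁴
At the buckling limit P_cr = P = 9.090×10^3 lb
From P_cr = π²EI/(K·L)²:  L = (1/K)·√(π²EI/P_cr) = (1/0.5)·√(π²×1.52×10^6×2.507/9.090×10^3)
L = 129 in

L_max ≈ 129 in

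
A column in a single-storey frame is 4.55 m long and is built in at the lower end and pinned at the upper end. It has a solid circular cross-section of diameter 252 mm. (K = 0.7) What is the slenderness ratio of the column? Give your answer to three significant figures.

λ ≈ 50.6

For a solid circle r = d/4 = 252/4 = 63.00 mm
L_e = K·L = 0.7 × 4.55 m = 3.185 m = 3185.0 mm
λ = L_e / r_min = 3185.0 / 63.00 = 50.6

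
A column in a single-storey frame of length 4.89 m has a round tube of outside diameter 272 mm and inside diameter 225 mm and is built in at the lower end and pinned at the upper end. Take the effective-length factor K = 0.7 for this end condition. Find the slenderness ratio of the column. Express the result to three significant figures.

d_o = 272 mm, d_i = 225 mm
I = π(d_o⁴ − d_i⁴)/64 = π(272⁴ − 225.0⁴)/64 = 1.429×10^8 mm⁴
A = 1.835×10^4 mm²;  r_min = √(I/A) = √(1.429×10^8/1.835×10^4) = 88.25 mm
L_e = K·L = 0.7 × 4.89 m = 3.423 m = 3423.0 mm
λ = L_e / r_min = 3423.0 / 88.25 = 38.8

λ ≈ 38.8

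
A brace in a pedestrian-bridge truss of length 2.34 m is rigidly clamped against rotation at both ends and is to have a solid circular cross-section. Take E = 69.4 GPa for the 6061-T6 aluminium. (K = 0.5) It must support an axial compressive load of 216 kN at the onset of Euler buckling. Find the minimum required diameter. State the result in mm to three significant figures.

L_e = K·L = 0.5 × 2.34 = 1.170 m
Required I = P_cr·L_e²/(π²E) = 2.160×10^5 × 1.170² / (π² × 6.94×10^10) = 4.317×10^-7 m⁴
I_req = 4.317×10^5 mm⁴
Solid circle: I = πd⁴/64  ⇒  d = (64I/π)^(1/4) = (64×4.317×10^5/π)^(1/4) = 54.5 mm

d ≈ 54.5 mm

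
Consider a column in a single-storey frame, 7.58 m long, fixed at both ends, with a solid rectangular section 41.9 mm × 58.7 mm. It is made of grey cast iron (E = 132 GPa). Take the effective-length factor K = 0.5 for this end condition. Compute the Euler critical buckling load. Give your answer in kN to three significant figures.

P_cr ≈ 32.6 kN

Buckling occurs about the weak axis: I_min = h·b³/12 with b = 41.9 mm (the shorter side).
I_min = 58.7×41.9³/12 = 3.598×10^5 mm⁴
I = 3.598×10^5 mm⁴ = 3.598×10^-7 m⁴
Effective length L_e = K·L = 0.5 × 7.58 = 3.790 m
P_cr = π²EI / L_e² = π² × 132×10⁹ × 3.598×10^-7 / 3.790² = 3.264×10^4 N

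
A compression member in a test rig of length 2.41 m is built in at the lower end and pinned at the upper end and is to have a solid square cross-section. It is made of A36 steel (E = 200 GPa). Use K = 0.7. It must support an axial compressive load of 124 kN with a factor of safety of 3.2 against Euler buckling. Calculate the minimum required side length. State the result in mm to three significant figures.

Required P_cr = n·P = 3.2 × 124 = 396.8 kN
L_e = K·L = 0.7 × 2.41 = 1.687 m
Required I = P_cr·L_e²/(π²E) = 3.968×10^5 × 1.687² / (π² × 2.00×10^11) = 5.721×10^-7 m⁴
I_req = 5.721×10^5 mm⁴
Solid square: I = a⁴/12  ⇒  a = (12I)^(1/4) = (12×5.721×10^5)^(1/4) = 51.2 mm

a ≈ 51.2 mm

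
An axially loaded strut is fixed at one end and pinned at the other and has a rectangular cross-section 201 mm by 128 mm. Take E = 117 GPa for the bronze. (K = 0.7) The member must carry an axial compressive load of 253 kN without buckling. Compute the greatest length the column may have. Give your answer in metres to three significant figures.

L_max ≈ 18.1 m

Buckling occurs about the weak axis: I_min = h·b³/12 with b = 128 mm (the shorter side).
I_min = 201×128³/12 = 3.513×10^7 mm⁴
I = 3.513×10^-5 m⁴
At the buckling limit P_cr = P = 2.530×10^5 N
From P_cr = π²EI/(K·L)²:  L = (1/K)·√(π²EI/P_cr) = (1/0.7)·√(π²×1.17×10^11×3.513×10^-5/2.530×10^5)
L = 18.1 m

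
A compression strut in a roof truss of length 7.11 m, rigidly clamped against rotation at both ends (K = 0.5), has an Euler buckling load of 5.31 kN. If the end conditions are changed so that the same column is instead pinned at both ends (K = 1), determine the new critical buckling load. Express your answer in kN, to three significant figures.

P_cr ∝ 1/K², so P_cr,new = P_cr,old × (K_old/K_new)² = 5.31 × (0.5/1)²
= 5.31 × 0.2500 = 1.33 kN

P_cr ≈ 1.33 kN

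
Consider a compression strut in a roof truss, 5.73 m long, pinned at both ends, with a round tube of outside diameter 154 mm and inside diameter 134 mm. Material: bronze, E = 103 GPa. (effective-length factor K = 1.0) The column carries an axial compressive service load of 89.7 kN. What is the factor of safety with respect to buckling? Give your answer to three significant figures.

d_o = 154 mm, d_i = 134 mm
I = π(d_o⁴ − d_i⁴)/64 = π(154⁴ − 134.0⁴)/64 = 1.178×10^7 mm⁴
I = 1.178×10^7 mm⁴ = 1.178×10^-5 m⁴
Effective length L_e = K·L = 1 × 5.73 = 5.730 m
P_cr = π²EI / L_e² = π² × 103×10⁹ × 1.178×10^-5 / 5.730² = 3.648×10^5 N
Factor of safety n = P_cr / P = 364.81 / 89.7 = 4.07

n ≈ 4.07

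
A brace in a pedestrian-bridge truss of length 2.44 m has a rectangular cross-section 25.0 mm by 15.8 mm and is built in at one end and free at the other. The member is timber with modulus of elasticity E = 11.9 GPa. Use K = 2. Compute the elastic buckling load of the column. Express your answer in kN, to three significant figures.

Buckling occurs about the weak axis: I_min = h·b³/12 with b = 15.8 mm (the shorter side).
I_min = 25.0×15.8³/12 = 8.217×10^3 mm⁴
I = 8.217×10^3 mm⁴ = 8.217×10^-9 m⁴
Effective length L_e = K·L = 2 × 2.44 = 4.880 m
P_cr = π²EI / L_e² = π² × 11.9×10⁹ × 8.217×10^-9 / 4.880² = 40.53 N

P_cr ≈ 0.0405 kN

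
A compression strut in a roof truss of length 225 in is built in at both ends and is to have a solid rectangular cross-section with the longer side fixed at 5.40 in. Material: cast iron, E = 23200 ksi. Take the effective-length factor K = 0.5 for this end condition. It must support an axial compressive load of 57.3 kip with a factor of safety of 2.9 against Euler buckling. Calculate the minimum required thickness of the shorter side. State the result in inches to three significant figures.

b ≈ 2.73 in

Required P_cr = n·P = 2.9 × 57.3 = 166.2 kip
L_e = K·L = 0.5 × 225 = 112.5 in
Required I = P_cr·L_e²/(π²E) = 1.662×10^5 × 112.5² / (π² × 2.32×10^7) = 9.185 in⁴
Rectangle, weak axis: I_min = h·b³/12 with h = 5.40 in fixed  ⇒  b = (12I/h)^(1/3) = 2.73 in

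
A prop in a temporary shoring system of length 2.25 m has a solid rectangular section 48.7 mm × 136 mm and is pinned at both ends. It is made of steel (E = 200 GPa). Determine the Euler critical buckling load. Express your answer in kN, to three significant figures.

Buckling occurs about the weak axis: I_min = h·b³/12 with b = 48.7 mm (the shorter side).
I_min = 136×48.7³/12 = 1.309×10^6 mm⁴
I = 1.309×10^6 mm⁴ = 1.309×10^-6 m⁴
Effective length L_e = K·L = 1 × 2.25 = 2.250 m
P_cr = π²EI / L_e² = π² × 200×10⁹ × 1.309×10^-6 / 2.250² = 5.104×10^5 N

P_cr ≈ 510 kN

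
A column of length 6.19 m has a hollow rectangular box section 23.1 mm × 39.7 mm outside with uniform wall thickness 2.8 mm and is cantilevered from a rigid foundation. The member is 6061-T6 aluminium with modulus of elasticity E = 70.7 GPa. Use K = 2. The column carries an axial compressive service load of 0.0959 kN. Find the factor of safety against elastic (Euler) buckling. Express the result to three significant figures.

Inner dimensions: h_i = 39.7 − 2×2.8 = 34.10 mm, b_i = 23.1 − 2×2.8 = 17.50 mm
Weak-axis I_min = (h_o·b_o³ − h_i·b_i³)/12 with b_o = 23.1, b_i = 17.50 mm (shorter outer/inner sides).
I_min = (39.7×23.1³ − 34.10×17.50³)/12 = 2.555×10^4 mm⁴
I = 2.555×10^4 mm⁴ = 2.555×10^-8 m⁴
Effective length L_e = K·L = 2 × 6.19 = 12.38 m
P_cr = π²EI / L_e² = π² × 70.7×10⁹ × 2.555×10^-8 / 12.38² = 116.3 N
Factor of safety n = P_cr / P = 0.11633 / 0.0959 = 1.21

n ≈ 1.21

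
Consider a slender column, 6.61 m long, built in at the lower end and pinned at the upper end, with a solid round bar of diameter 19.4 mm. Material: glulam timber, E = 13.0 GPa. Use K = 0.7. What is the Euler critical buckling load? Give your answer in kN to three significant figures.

P_cr ≈ 0.0417 kN

I = πd⁴/64 = π×19.4⁴/64 = 6.953×10^3 mm⁴
I = 6.953×10^3 mm⁴ = 6.953×10^-9 m⁴
Effective length L_e = K·L = 0.7 × 6.61 = 4.627 m
P_cr = π²EI / L_e² = π² × 13.0×10⁹ × 6.953×10^-9 / 4.627² = 41.67 N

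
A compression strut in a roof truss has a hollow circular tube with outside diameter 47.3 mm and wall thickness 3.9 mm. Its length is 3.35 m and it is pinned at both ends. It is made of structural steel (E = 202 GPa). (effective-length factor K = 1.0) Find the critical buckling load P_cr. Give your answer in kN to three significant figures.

Inner diameter d_i = 47.3 − 2×3.9 = 39.50 mm
I = π(d_o⁴ − d_i⁴)/64 = π(47.3⁴ − 39.50⁴)/64 = 1.262×10^5 mm⁴
I = 1.262×10^5 mm⁴ = 1.262×10^-7 m⁴
Effective length L_e = K·L = 1 × 3.35 = 3.350 m
P_cr = π²EI / L_e² = π² × 202×10⁹ × 1.262×10^-7 / 3.350² = 2.242×10^4 N

P_cr ≈ 22.4 kN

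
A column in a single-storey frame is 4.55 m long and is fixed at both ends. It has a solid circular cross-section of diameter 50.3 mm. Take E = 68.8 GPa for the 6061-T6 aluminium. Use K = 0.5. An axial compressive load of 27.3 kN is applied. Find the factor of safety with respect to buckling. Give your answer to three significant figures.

I = πd⁴/64 = π×50.3⁴/64 = 3.142×10^5 mm⁴
I = 3.142×10^5 mm⁴ = 3.142×10^-7 m⁴
Effective length L_e = K·L = 0.5 × 4.55 = 2.275 m
P_cr = π²EI / L_e² = π² × 68.8×10⁹ × 3.142×10^-7 / 2.275² = 4.123×10^4 N
Factor of safety n = P_cr / P = 41.226 / 27.3 = 1.51

n ≈ 1.51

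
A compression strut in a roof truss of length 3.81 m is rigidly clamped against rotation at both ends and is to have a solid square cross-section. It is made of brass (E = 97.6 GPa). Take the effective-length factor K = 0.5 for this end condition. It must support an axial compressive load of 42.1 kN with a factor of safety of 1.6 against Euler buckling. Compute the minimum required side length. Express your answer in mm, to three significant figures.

a ≈ 41.8 mm

Required P_cr = n·P = 1.6 × 42.1 = 67.36 kN
L_e = K·L = 0.5 × 3.81 = 1.905 m
Required I = P_cr·L_e²/(π²E) = 6.736×10^4 × 1.905² / (π² × 9.76×10^10) = 2.538×10^-7 m⁴
I_req = 2.538×10^5 mm⁴
Solid square: I = a⁴/12  ⇒  a = (12I)^(1/4) = (12×2.538×10^5)^(1/4) = 41.8 mm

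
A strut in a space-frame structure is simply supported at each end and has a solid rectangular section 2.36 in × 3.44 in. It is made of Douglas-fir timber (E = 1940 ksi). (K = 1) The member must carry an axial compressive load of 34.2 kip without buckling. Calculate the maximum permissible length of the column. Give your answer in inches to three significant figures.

Buckling occurs about the weak axis: I_min = h·b³/12 with b = 2.36 in (the shorter side).
I_min = 3.44×2.36³/12 = 3.768 in⁴
At the buckling limit P_cr = P = 3.420×10^4 lb
From P_cr = π²EI/(K·L)²:  L = (1/K)·√(π²EI/P_cr) = (1/1)·√(π²×1.94×10^6×3.768/3.420×10^4)
L = 45.9 in

L_max ≈ 45.9 in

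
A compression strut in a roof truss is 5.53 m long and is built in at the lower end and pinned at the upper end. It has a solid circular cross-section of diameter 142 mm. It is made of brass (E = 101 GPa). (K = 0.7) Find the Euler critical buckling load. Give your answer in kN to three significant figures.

P_cr ≈ 1330 kN

I = πd⁴/64 = π×142⁴/64 = 1.996×10^7 mm⁴
I = 1.996×10^7 mm⁴ = 1.996×10^-5 m⁴
Effective length L_e = K·L = 0.7 × 5.53 = 3.871 m
P_cr = π²EI / L_e² = π² × 101×10⁹ × 1.996×10^-5 / 3.871² = 1.328×10^6 N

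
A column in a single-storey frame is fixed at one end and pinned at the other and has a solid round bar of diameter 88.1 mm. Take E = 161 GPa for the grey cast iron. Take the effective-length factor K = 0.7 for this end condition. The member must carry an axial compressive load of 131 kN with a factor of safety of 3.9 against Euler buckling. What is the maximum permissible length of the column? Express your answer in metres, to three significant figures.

I = πd⁴/64 = π×88.1⁴/64 = 2.957×10^6 mm⁴
I = 2.957×10^-6 m⁴
Required critical load P_cr = n·P = 3.9 × 131 = 510.9 kN = 5.109×10^5 N
From P_cr = π²EI/(K·L)²:  L = (1/K)·√(π²EI/P_cr) = (1/0.7)·√(π²×1.61×10^11×2.957×10^-6/5.109×10^5)
L = 4.33 m

L_max ≈ 4.33 m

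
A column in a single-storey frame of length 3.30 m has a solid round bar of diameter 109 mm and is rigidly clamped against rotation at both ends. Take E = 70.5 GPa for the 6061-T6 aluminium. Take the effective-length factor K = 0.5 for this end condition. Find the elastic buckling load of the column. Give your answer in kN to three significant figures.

P_cr ≈ 1770 kN

I = πd⁴/64 = π×109⁴/64 = 6.929×10^6 mm⁴
I = 6.929×10^6 mm⁴ = 6.929×10^-6 m⁴
Effective length L_e = K·L = 0.5 × 3.30 = 1.650 m
P_cr = π²EI / L_e² = π² × 70.5×10⁹ × 6.929×10^-6 / 1.650² = 1.771×10^6 N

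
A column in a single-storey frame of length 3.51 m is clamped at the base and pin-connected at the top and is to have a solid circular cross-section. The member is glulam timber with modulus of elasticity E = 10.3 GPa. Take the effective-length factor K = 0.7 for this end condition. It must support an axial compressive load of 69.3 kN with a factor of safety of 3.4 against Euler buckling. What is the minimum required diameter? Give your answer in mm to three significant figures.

d ≈ 130 mm

Required P_cr = n·P = 3.4 × 69.3 = 235.6 kN
L_e = K·L = 0.7 × 3.51 = 2.457 m
Required I = P_cr·L_e²/(π²E) = 2.356×10^5 × 2.457² / (π² × 1.03×10^10) = 1.399×10^-5 m⁴
I_req = 1.399×10^7 mm⁴
Solid circle: I = πd⁴/64  ⇒  d = (64I/π)^(1/4) = (64×1.399×10^7/π)^(1/4) = 130 mm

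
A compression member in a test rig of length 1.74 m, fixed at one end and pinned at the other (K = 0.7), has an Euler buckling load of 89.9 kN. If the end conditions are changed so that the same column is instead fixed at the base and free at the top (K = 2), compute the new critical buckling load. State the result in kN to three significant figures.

P_cr ∝ 1/K², so P_cr,new = P_cr,old × (K_old/K_new)² = 89.9 × (0.7/2)²
= 89.9 × 0.1225 = 11.0 kN

P_cr ≈ 11.0 kN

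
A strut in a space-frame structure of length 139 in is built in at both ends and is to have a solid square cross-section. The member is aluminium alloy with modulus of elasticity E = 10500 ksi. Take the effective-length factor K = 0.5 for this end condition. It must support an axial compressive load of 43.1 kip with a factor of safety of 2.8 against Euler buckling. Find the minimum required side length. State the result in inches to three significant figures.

Required P_cr = n·P = 2.8 × 43.1 = 120.7 kip
L_e = K·L = 0.5 × 139 = 69.50 in
Required I = P_cr·L_e²/(π²E) = 1.207×10^5 × 69.50² / (π² × 1.05×10^7) = 5.625 in⁴
Solid square: I = a⁴/12  ⇒  a = (12I)^(1/4) = (12×5.625)^(1/4) = 2.87 in

a ≈ 2.87 in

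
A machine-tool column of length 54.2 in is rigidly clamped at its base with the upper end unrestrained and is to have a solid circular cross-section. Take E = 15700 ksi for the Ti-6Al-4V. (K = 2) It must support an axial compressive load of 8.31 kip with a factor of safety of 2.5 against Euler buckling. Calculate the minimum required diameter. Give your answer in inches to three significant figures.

Required P_cr = n·P = 2.5 × 8.31 = 20.78 kip
L_e = K·L = 2 × 54.2 = 108.4 in
Required I = P_cr·L_e²/(π²E) = 2.078×10^4 × 108.4² / (π² × 1.57×10^7) = 1.575 in⁴
Solid circle: I = πd⁴/64  ⇒  d = (64I/π)^(1/4) = (64×1.575/π)^(1/4) = 2.38 in

d ≈ 2.38 in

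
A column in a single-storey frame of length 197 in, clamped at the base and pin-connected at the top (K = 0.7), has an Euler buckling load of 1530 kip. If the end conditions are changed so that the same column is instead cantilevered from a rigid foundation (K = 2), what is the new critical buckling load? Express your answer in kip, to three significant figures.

P_cr ∝ 1/K², so P_cr,new = P_cr,old × (K_old/K_new)² = 1530 × (0.7/2)²
= 1530 × 0.1225 = 187 kip

P_cr ≈ 187 kip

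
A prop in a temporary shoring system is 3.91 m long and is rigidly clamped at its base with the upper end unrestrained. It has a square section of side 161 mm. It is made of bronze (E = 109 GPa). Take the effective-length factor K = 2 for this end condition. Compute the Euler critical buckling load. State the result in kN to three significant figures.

I = a⁴/12 = 161⁴/12 = 5.599×10^7 mm⁴
I = 5.599×10^7 mm⁴ = 5.599×10^-5 m⁴
Effective length L_e = K·L = 2 × 3.91 = 7.820 m
P_cr = π²EI / L_e² = π² × 109×10⁹ × 5.599×10^-5 / 7.820² = 9.850×10^5 N

P_cr ≈ 985 kN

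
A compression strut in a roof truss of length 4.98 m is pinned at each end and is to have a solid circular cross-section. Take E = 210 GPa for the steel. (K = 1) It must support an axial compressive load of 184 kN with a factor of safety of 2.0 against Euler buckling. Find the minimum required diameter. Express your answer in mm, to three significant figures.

Required P_cr = n·P = 2.0 × 184 = 368.0 kN
L_e = K·L = 1 × 4.98 = 4.980 m
Required I = P_cr·L_e²/(π²E) = 3.680×10^5 × 4.980² / (π² × 2.10×10^11) = 4.403×10^-6 m⁴
I_req = 4.403×10^6 mm⁴
Solid circle: I = πd⁴/64  ⇒  d = (64I/π)^(1/4) = (64×4.403×10^6/π)^(1/4) = 97.3 mm

d ≈ 97.3 mm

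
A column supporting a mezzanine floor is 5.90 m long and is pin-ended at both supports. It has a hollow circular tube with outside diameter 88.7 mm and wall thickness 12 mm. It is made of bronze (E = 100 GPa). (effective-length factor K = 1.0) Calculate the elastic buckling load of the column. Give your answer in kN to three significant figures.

Inner diameter d_i = 88.7 − 2×12 = 64.70 mm
I = π(d_o⁴ − d_i⁴)/64 = π(88.7⁴ − 64.70⁴)/64 = 2.178×10^6 mm⁴
I = 2.178×10^6 mm⁴ = 2.178×10^-6 m⁴
Effective length L_e = K·L = 1 × 5.90 = 5.900 m
P_cr = π²EI / L_e² = π² × 100×10⁹ × 2.178×10^-6 / 5.900² = 6.176×10^4 N

P_cr ≈ 61.8 kN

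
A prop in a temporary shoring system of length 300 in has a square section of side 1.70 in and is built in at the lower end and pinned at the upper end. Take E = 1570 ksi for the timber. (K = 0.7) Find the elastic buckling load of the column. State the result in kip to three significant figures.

P_cr ≈ 0.245 kip

I = a⁴/12 = 1.70⁴/12 = 0.6960 in⁴
Effective length L_e = K·L = 0.7 × 300 = 210.0 in
P_cr = π²EI / L_e² = π² × 1570×10³ × 0.6960 / 210.0² = 244.6 lb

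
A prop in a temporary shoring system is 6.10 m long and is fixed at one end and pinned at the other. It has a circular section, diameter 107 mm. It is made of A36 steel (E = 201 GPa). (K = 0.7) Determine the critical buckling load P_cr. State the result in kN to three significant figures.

I = πd⁴/64 = π×107⁴/64 = 6.434×10^6 mm⁴
I = 6.434×10^6 mm⁴ = 6.434×10^-6 m⁴
Effective length L_e = K·L = 0.7 × 6.10 = 4.270 m
P_cr = π²EI / L_e² = π² × 201×10⁹ × 6.434×10^-6 / 4.270² = 7.001×10^5 N

P_cr ≈ 700 kN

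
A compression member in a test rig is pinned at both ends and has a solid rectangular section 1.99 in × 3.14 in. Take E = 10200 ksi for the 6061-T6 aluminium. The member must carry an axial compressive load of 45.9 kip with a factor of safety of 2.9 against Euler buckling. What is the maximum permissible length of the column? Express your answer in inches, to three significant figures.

L_max ≈ 39.5 in

Buckling occurs about the weak axis: I_min = h·b³/12 with b = 1.99 in (the shorter side).
I_min = 3.14×1.99³/12 = 2.062 in⁴
Required critical load P_cr = n·P = 2.9 × 45.9 = 133.1 kip = 1.331×10^5 lb
From P_cr = π²EI/(K·L)²:  L = (1/K)·√(π²EI/P_cr) = (1/1)·√(π²×1.02×10^7×2.062/1.331×10^5)
L = 39.5 in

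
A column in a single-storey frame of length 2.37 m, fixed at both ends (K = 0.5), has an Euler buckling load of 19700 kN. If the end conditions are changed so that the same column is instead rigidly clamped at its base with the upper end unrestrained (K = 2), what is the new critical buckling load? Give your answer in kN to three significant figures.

P_cr ∝ 1/K², so P_cr,new = P_cr,old × (K_old/K_new)² = 19700 × (0.5/2)²
= 19700 × 0.06250 = 1230 kN

P_cr ≈ 1230 kN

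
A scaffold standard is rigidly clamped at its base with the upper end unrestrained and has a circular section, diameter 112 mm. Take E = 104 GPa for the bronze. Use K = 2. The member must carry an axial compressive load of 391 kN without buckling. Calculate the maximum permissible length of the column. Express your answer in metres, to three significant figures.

I = πd⁴/64 = π×112⁴/64 = 7.724×10^6 mm⁴
I = 7.724×10^-6 m⁴
At the buckling limit P_cr = P = 3.910×10^5 N
From P_cr = π²EI/(K·L)²:  L = (1/K)·√(π²EI/P_cr) = (1/2)·√(π²×1.04×10^11×7.724×10^-6/3.910×10^5)
L = 2.25 m

L_max ≈ 2.25 m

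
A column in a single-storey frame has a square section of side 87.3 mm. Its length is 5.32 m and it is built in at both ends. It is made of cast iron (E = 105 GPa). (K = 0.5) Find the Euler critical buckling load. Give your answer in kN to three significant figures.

P_cr ≈ 709 kN

I = a⁴/12 = 87.3⁴/12 = 4.840×10^6 mm⁴
I = 4.840×10^6 mm⁴ = 4.840×10^-6 m⁴
Effective length L_e = K·L = 0.5 × 5.32 = 2.660 m
P_cr = π²EI / L_e² = π² × 105×10⁹ × 4.840×10^-6 / 2.660² = 7.089×10^5 N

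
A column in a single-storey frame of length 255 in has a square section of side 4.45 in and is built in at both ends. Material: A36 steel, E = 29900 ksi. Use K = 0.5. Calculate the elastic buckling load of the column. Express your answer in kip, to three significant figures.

P_cr ≈ 593 kip

I = a⁴/12 = 4.45⁴/12 = 32.68 in⁴
Effective length L_e = K·L = 0.5 × 255 = 127.5 in
P_cr = π²EI / L_e² = π² × 29900×10³ × 32.68 / 127.5² = 5.932×10^5 lb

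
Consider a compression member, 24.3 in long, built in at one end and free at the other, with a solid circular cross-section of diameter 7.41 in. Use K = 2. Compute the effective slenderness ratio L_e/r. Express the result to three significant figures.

λ ≈ 26.2

For a solid circle r = d/4 = 7.41/4 = 1.852 in
L_e = K·L = 2 × 24.3 = 48.60 in
λ = L_e / r_min = 48.600 / 1.852 = 26.2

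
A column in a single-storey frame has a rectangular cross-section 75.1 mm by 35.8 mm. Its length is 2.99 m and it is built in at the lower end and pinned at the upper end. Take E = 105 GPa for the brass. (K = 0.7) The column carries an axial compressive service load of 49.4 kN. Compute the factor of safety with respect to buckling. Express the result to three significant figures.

n ≈ 1.38

Buckling occurs about the weak axis: I_min = h·b³/12 with b = 35.8 mm (the shorter side).
I_min = 75.1×35.8³/12 = 2.871×10^5 mm⁴
I = 2.871×10^5 mm⁴ = 2.871×10^-7 m⁴
Effective length L_e = K·L = 0.7 × 2.99 = 2.093 m
P_cr = π²EI / L_e² = π² × 105×10⁹ × 2.871×10^-7 / 2.093² = 6.793×10^4 N
Factor of safety n = P_cr / P = 67.929 / 49.4 = 1.38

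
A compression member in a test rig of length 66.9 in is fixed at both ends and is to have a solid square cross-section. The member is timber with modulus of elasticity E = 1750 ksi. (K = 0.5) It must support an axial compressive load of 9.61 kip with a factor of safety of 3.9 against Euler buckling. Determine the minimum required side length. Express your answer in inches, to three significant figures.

Required P_cr = n·P = 3.9 × 9.61 = 37.48 kip
L_e = K·L = 0.5 × 66.9 = 33.45 in
Required I = P_cr·L_e²/(π²E) = 3.748×10^4 × 33.45² / (π² × 1.75×10^6) = 2.428 in⁴
Solid square: I = a⁴/12  ⇒  a = (12I)^(1/4) = (12×2.428)^(1/4) = 2.32 in

a ≈ 2.32 in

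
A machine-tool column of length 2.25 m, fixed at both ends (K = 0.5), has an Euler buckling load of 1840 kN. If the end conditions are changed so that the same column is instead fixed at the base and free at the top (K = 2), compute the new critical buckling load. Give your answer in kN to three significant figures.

P_cr ∝ 1/K², so P_cr,new = P_cr,old × (K_old/K_new)² = 1840 × (0.5/2)²
= 1840 × 0.06250 = 115 kN

P_cr ≈ 115 kN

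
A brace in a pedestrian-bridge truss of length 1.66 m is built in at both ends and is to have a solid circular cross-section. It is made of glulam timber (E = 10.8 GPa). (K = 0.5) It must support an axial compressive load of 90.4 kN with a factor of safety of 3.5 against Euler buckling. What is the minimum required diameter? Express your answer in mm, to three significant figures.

d ≈ 80.3 mm

Required P_cr = n·P = 3.5 × 90.4 = 316.4 kN
L_e = K·L = 0.5 × 1.66 = 0.8300 m
Required I = P_cr·L_e²/(π²E) = 3.164×10^5 × 0.8300² / (π² × 1.08×10^10) = 2.045×10^-6 m⁴
I_req = 2.045×10^6 mm⁴
Solid circle: I = πd⁴/64  ⇒  d = (64I/π)^(1/4) = (64×2.045×10^6/π)^(1/4) = 80.3 mm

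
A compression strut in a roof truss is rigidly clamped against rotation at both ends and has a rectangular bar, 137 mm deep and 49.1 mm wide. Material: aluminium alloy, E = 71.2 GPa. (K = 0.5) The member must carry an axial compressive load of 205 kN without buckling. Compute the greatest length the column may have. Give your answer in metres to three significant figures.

L_max ≈ 4.30 m

Buckling occurs about the weak axis: I_min = h·b³/12 with b = 49.1 mm (the shorter side).
I_min = 137×49.1³/12 = 1.351×10^6 mm⁴
I = 1.351×10^-6 m⁴
At the buckling limit P_cr = P = 2.050×10^5 N
From P_cr = π²EI/(K·L)²:  L = (1/K)·√(π²EI/P_cr) = (1/0.5)·√(π²×7.12×10^10×1.351×10^-6/2.050×10^5)
L = 4.30 m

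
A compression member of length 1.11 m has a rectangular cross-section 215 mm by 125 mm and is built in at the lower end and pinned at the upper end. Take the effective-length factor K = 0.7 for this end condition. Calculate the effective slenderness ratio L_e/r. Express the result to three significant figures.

Buckling occurs about the weak axis: I_min = h·b³/12 with b = 125 mm (the shorter side).
I_min = 215×125³/12 = 3.499×10^7 mm⁴
A = 2.688×10^4 mm²;  r_min = √(I/A) = √(3.499×10^7/2.688×10^4) = 36.08 mm
L_e = K·L = 0.7 × 1.11 m = 0.7770 m = 777.00 mm
λ = L_e / r_min = 777.00 / 36.08 = 21.5

λ ≈ 21.5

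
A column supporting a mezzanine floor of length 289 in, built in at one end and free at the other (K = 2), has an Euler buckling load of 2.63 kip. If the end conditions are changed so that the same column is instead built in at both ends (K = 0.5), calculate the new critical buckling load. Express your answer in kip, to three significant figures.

P_cr ≈ 42.1 kip

P_cr ∝ 1/K², so P_cr,new = P_cr,old × (K_old/K_new)² = 2.63 × (2/0.5)²
= 2.63 × 16.00 = 42.1 kip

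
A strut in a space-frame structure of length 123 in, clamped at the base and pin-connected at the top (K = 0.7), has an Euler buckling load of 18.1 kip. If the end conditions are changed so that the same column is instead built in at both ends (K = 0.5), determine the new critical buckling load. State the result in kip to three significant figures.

P_cr ∝ 1/K², so P_cr,new = P_cr,old × (K_old/K_new)² = 18.1 × (0.7/0.5)²
= 18.1 × 1.960 = 35.5 kip

P_cr ≈ 35.5 kip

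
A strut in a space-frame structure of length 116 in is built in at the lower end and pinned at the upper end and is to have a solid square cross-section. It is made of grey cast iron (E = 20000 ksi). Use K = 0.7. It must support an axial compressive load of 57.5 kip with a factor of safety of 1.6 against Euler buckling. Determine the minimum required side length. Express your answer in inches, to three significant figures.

Required P_cr = n·P = 1.6 × 57.5 = 92.00 kip
L_e = K·L = 0.7 × 116 = 81.20 in
Required I = P_cr·L_e²/(π²E) = 9.200×10^4 × 81.20² / (π² × 2.00×10^7) = 3.073 in⁴
Solid square: I = a⁴/12  ⇒  a = (12I)^(1/4) = (12×3.073)^(1/4) = 2.46 in

a ≈ 2.46 in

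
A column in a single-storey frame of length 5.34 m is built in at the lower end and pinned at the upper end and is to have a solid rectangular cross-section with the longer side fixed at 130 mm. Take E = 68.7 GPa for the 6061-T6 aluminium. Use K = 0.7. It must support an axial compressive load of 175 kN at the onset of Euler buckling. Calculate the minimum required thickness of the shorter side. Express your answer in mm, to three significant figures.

b ≈ 69.3 mm

L_e = K·L = 0.7 × 5.34 = 3.738 m
Required I = P_cr·L_e²/(π²E) = 1.750×10^5 × 3.738² / (π² × 6.87×10^10) = 3.606×10^-6 m⁴
I_req = 3.606×10^6 mm⁴
Rectangle, weak axis: I_min = h·b³/12 with h = 130 mm fixed  ⇒  b = (12I/h)^(1/3) = 69.3 mm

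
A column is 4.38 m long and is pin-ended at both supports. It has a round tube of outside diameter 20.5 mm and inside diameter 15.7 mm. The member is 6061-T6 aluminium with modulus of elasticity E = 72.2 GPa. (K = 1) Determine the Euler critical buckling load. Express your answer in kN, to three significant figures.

d_o = 20.5 mm, d_i = 15.7 mm
I = π(d_o⁴ − d_i⁴)/64 = π(20.5⁴ − 15.70⁴)/64 = 5.687×10^3 mm⁴
I = 5.687×10^3 mm⁴ = 5.687×10^-9 m⁴
Effective length L_e = K·L = 1 × 4.38 = 4.380 m
P_cr = π²EI / L_e² = π² × 72.2×10⁹ × 5.687×10^-9 / 4.380² = 211.2 N

P_cr ≈ 0.211 kN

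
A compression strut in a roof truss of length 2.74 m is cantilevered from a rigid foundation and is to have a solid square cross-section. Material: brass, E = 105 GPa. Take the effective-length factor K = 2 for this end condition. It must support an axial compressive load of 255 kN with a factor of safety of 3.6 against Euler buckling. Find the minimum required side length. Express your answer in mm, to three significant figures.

a ≈ 134 mm

Required P_cr = n·P = 3.6 × 255 = 918.0 kN
L_e = K·L = 2 × 2.74 = 5.480 m
Required I = P_cr·L_e²/(π²E) = 9.180×10^5 × 5.480² / (π² × 1.05×10^11) = 2.660×10^-5 m⁴
I_req = 2.660×10^7 mm⁴
Solid square: I = a⁴/12  ⇒  a = (12I)^(1/4) = (12×2.660×10^7)^(1/4) = 134 mm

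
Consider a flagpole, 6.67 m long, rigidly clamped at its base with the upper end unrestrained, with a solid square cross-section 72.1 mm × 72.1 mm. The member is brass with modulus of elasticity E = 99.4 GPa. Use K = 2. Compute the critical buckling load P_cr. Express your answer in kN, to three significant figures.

P_cr ≈ 12.4 kN

I = a⁴/12 = 72.1⁴/12 = 2.252×10^6 mm⁴
I = 2.252×10^6 mm⁴ = 2.252×10^-6 m⁴
Effective length L_e = K·L = 2 × 6.67 = 13.34 m
P_cr = π²EI / L_e² = π² × 99.4×10⁹ × 2.252×10^-6 / 13.34² = 1.241×10^4 N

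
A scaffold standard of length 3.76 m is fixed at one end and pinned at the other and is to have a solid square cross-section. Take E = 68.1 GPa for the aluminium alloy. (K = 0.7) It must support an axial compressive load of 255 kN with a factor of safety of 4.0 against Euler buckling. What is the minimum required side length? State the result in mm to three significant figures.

Required P_cr = n·P = 4.0 × 255 = 1020 kN
L_e = K·L = 0.7 × 3.76 = 2.632 m
Required I = P_cr·L_e²/(π²E) = 1.020×10^6 × 2.632² / (π² × 6.81×10^10) = 1.051×10^-5 m⁴
I_req = 1.051×10^7 mm⁴
Solid square: I = a⁴/12  ⇒  a = (12I)^(1/4) = (12×1.051×10^7)^(1/4) = 106 mm

a ≈ 106 mm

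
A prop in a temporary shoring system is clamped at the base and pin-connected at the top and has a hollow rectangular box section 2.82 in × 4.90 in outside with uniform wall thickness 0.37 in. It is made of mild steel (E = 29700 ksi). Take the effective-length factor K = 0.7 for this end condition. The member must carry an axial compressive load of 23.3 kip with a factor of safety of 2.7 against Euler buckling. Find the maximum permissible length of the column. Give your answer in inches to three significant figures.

L_max ≈ 240 in

Inner dimensions: h_i = 4.90 − 2×0.37 = 4.160 in, b_i = 2.82 − 2×0.37 = 2.080 in
Weak-axis I_min = (h_o·b_o³ − h_i·b_i³)/12 with b_o = 2.82, b_i = 2.080 in (shorter outer/inner sides).
I_min = (4.90×2.82³ − 4.160×2.080³)/12 = 6.038 in⁴
Required critical load P_cr = n·P = 2.7 × 23.3 = 62.91 kip = 6.291×10^4 lb
From P_cr = π²EI/(K·L)²:  L = (1/K)·√(π²EI/P_cr) = (1/0.7)·√(π²×2.97×10^7×6.038/6.291×10^4)
L = 240 in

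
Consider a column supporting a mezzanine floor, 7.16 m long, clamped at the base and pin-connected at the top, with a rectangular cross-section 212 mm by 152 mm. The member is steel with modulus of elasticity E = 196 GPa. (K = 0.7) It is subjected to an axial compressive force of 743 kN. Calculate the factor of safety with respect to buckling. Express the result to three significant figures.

Buckling occurs about the weak axis: I_min = h·b³/12 with b = 152 mm (the shorter side).
I_min = 212×152³/12 = 6.204×10^7 mm⁴
I = 6.204×10^7 mm⁴ = 6.204×10^-5 m⁴
Effective length L_e = K·L = 0.7 × 7.16 = 5.012 m
P_cr = π²EI / L_e² = π² × 196×10⁹ × 6.204×10^-5 / 5.012² = 4.778×10^6 N
Factor of safety n = P_cr / P = 4777.7 / 743 = 6.43

n ≈ 6.43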